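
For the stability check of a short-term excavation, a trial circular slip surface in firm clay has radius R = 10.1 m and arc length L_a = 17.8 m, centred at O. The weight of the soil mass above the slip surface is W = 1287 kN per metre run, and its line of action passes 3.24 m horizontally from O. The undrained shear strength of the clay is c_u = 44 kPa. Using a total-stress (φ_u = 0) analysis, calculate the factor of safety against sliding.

Taking moments about the centre O, the resisting moment is provided by the undrained shear strength acting along the arc:
M_R = c_u·L_a·R = 44·17.80·10.1 = 7910.3 kN·m/m
M_D = W·d = 1287·3.24 = 4169.9 kN·m/m
FS = M_R / M_D = 7910.3 / 4169.9 = 1.897

FS = 1.90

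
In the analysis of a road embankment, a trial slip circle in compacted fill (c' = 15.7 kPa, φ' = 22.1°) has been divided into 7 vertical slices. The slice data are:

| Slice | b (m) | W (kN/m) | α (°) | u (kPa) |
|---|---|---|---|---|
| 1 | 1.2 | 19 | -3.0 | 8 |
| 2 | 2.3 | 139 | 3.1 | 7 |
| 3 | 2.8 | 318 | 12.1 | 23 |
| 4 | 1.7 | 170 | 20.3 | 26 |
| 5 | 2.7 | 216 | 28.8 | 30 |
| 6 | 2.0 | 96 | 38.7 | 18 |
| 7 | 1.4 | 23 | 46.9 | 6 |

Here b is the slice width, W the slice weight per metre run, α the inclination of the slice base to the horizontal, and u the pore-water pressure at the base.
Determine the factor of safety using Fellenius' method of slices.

FS = 1.60

Ordinary method of slices: FS = Σ[c'·Δl_i + (W_i cosα_i − u_i·Δl_i)·tanφ'] / Σ W_i sinα_i, with Δl_i = b_i / cosα_i.
Slice 1: Δl = 1.2/cos(-3.0°) = 1.202 m; N'_1 = 19·cos(-3.0°) − 8·1.202 = 9.4; c'Δl = 18.87; W sinα = -1.0
Slice 2: Δl = 2.3/cos3.1° = 2.303 m; N'_2 = 139·cos3.1° − 7·2.303 = 122.7; c'Δl = 36.16; W sinα = 7.5
Slice 3: Δl = 2.8/cos12.1° = 2.864 m; N'_3 = 318·cos12.1° − 23·2.864 = 245.1; c'Δl = 44.96; W sinα = 66.7
Slice 4: Δl = 1.7/cos20.3° = 1.813 m; N'_4 = 170·cos20.3° − 26·1.813 = 112.3; c'Δl = 28.46; W sinα = 59.0
Slice 5: Δl = 2.7/cos28.8° = 3.081 m; N'_5 = 216·cos28.8° − 30·3.081 = 96.8; c'Δl = 48.37; W sinα = 104.1
Slice 6: Δl = 2.0/cos38.7° = 2.563 m; N'_6 = 96·cos38.7° − 18·2.563 = 28.8; c'Δl = 40.23; W sinα = 60.0
Slice 7: Δl = 1.4/cos46.9° = 2.049 m; N'_7 = 23·cos46.9° − 6·2.049 = 3.4; c'Δl = 32.17; W sinα = 16.8
Σc'Δl = 249.2 kN/m; ΣN' = 618.5 kN/m; ΣW sinα = 313.0 kN/m
Resisting = 249.2 + 618.5·tan22.1° = 249.2 + 251.1 = 500.4 kN/m
FS = 500.4 / 313.0 = 1.598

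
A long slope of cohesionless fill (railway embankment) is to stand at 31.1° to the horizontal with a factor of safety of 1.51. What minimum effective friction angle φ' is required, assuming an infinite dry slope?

φ' = 42.3°

FS = tanφ'/tanβ ⇒ tanφ' = FS · tanβ = 1.51 · tan31.1° = 0.9109
φ' = arctan(0.9109) = 42.33°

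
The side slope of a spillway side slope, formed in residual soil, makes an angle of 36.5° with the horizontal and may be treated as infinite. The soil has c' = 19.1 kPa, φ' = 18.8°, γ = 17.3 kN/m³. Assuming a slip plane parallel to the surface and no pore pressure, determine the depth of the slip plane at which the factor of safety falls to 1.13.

z = 3.45 m

Setting FS = 1.13 in FS = [c' + γz cos²β tanφ'] / [γz sinβ cosβ] and solving for z:
z = c' / [γ cosβ (FS·sinβ − cosβ·tanφ')]
  = 19.1 / [17.3·cos36.5°·(1.13·sin36.5° − cos36.5°·tan18.8°)]
  = 19.1 / [17.3·0.8039·(1.13·0.5948 − 0.8039·0.3404)]
  = 19.1 / 5.5418 = 3.447 m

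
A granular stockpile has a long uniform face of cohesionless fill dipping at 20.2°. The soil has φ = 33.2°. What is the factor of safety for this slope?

For a dry cohesionless infinite slope the factor of safety is FS = tanφ / tanβ.
FS = tan33.2° / tan20.2° = 0.6544 / 0.3679 = 1.779

FS = 1.78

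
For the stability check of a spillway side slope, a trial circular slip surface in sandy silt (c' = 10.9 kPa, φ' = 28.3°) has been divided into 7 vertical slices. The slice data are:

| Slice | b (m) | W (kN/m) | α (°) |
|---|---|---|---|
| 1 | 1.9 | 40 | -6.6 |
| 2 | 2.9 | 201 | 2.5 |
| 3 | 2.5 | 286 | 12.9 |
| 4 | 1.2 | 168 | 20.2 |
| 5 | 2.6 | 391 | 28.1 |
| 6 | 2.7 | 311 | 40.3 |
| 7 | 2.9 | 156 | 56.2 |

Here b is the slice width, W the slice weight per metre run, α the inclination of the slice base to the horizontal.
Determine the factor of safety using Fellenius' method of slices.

Ordinary method of slices: FS = Σ[c'·Δl_i + (W_i cosα_i)·tanφ'] / Σ W_i sinα_i, with Δl_i = b_i / cosα_i.
Slice 1: Δl = 1.9/cos(-6.6°) = 1.913 m; N'_1 = 40·cos(-6.6°) = 39.7; c'Δl = 20.85; W sinα = -4.6
Slice 2: Δl = 2.9/cos2.5° = 2.903 m; N'_2 = 201·cos2.5° = 200.8; c'Δl = 31.64; W sinα = 8.8
Slice 3: Δl = 2.5/cos12.9° = 2.565 m; N'_3 = 286·cos12.9° = 278.8; c'Δl = 27.96; W sinα = 63.8
Slice 4: Δl = 1.2/cos20.2° = 1.279 m; N'_4 = 168·cos20.2° = 157.7; c'Δl = 13.94; W sinα = 58.0
Slice 5: Δl = 2.6/cos28.1° = 2.947 m; N'_5 = 391·cos28.1° = 344.9; c'Δl = 32.13; W sinα = 184.2
Slice 6: Δl = 2.7/cos40.3° = 3.540 m; N'_6 = 311·cos40.3° = 237.2; c'Δl = 38.59; W sinα = 201.2
Slice 7: Δl = 2.9/cos56.2° = 5.213 m; N'_7 = 156·cos56.2° = 86.8; c'Δl = 56.82; W sinα = 129.6
Σc'Δl = 221.9 kN/m; ΣN' = 1345.9 kN/m; ΣW sinα = 641.0 kN/m
Resisting = 221.9 + 1345.9·tan28.3° = 221.9 + 724.7 = 946.6 kN/m
FS = 946.6 / 641.0 = 1.477

FS = 1.48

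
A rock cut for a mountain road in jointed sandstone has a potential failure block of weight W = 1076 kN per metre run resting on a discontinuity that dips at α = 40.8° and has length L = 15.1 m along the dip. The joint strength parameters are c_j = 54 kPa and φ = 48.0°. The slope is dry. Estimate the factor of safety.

Resolving the block weight along and normal to the plane and applying the Mohr–Coulomb strength on the joint:
N' = W cosα = 1076·cos40.8° = 814.5 kN/m
Driving force T = W sinα = 1076·sin40.8° = 703.1 kN/m
Resisting force R = c_j·L + N'·tanφ = 54·15.1 + 814.5·tan48.0° = 815.4 + 904.6 = 1720.0 kN/m
FS = R / T = 1720.0 / 703.1 = 2.446

FS = 2.45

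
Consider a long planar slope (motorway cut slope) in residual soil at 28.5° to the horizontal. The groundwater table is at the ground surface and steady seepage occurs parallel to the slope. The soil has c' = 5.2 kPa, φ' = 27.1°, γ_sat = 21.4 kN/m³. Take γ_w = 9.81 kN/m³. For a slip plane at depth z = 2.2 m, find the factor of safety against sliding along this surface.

FS = 0.77

With seepage parallel to the slope and the water table at the surface, the effective normal stress on the slip plane uses the buoyant unit weight γ' = γ_sat − γ_w while the driving shear stress uses γ_sat:
FS = [c' + γ' z cos²β tanφ'] / [γ_sat z sinβ cosβ]
γ' = 21.4 − 9.81 = 11.59 kN/m³
Numerator = 5.2 + 11.59·2.2·cos²28.5°·tan27.1° = 5.2 + 11.59·2.2·0.7723·0.5117 = 15.277 kPa
Denominator = 21.4·2.2·sin28.5°·cos28.5° = 21.4·2.2·0.4772·0.8788 = 19.742 kPa
FS = 15.277 / 19.742 = 0.774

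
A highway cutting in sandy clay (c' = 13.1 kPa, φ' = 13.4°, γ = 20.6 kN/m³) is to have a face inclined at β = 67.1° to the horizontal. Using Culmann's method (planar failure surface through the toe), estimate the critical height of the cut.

Culmann's analysis gives the critical failure plane at α_cr = (β + φ')/2 = (67.1 + 13.4)/2 = 40.2°, and the critical height
H_c = (4c'/γ) · sinβ cosφ' / [1 − cos(β − φ')]
    = (4·13.1/20.6) · sin67.1°·cos13.4° / [1 − cos(53.7°)]
    = 2.544 · 0.9212·0.9728 / [1 − 0.5920]
    = 2.544 · 0.8961 / 0.4080
    = 5.59 m

H_c = 5.59 m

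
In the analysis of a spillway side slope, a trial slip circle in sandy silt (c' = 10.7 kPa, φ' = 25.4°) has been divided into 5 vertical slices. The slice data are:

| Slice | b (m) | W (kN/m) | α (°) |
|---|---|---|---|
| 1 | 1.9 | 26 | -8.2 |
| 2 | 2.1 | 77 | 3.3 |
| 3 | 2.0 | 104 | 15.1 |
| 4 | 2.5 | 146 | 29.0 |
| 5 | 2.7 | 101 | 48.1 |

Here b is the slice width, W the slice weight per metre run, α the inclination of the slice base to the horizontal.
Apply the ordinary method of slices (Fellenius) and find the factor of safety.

FS = 1.89

Ordinary method of slices: FS = Σ[c'·Δl_i + (W_i cosα_i)·tanφ'] / Σ W_i sinα_i, with Δl_i = b_i / cosα_i.
Slice 1: Δl = 1.9/cos(-8.2°) = 1.920 m; N'_1 = 26·cos(-8.2°) = 25.7; c'Δl = 20.54; W sinα = -3.7
Slice 2: Δl = 2.1/cos3.3° = 2.103 m; N'_2 = 77·cos3.3° = 76.9; c'Δl = 22.51; W sinα = 4.4
Slice 3: Δl = 2.0/cos15.1° = 2.072 m; N'_3 = 104·cos15.1° = 100.4; c'Δl = 22.17; W sinα = 27.1
Slice 4: Δl = 2.5/cos29.0° = 2.858 m; N'_4 = 146·cos29.0° = 127.7; c'Δl = 30.58; W sinα = 70.8
Slice 5: Δl = 2.7/cos48.1° = 4.043 m; N'_5 = 101·cos48.1° = 67.5; c'Δl = 43.26; W sinα = 75.2
Σc'Δl = 139.1 kN/m; ΣN' = 398.2 kN/m; ΣW sinα = 173.8 kN/m
Resisting = 139.1 + 398.2·tan25.4° = 139.1 + 189.1 = 328.1 kN/m
FS = 328.1 / 173.8 = 1.888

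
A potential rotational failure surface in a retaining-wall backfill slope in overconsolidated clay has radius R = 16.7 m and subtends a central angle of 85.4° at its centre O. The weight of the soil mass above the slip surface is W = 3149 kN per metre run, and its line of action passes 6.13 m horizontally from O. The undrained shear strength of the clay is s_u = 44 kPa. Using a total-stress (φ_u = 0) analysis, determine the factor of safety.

FS = 0.95

Taking moments about the centre O, the resisting moment is provided by the undrained shear strength acting along the arc:
Arc length L_a = R·θ = 16.7·(85.4°·π/180) = 16.7·1.4905 = 24.89 m
M_R = s_u·L_a·R = 44·24.89·16.7 = 18290.3 kN·m/m
M_D = W·d = 3149·6.13 = 19303.4 kN·m/m
FS = M_R / M_D = 18290.3 / 19303.4 = 0.948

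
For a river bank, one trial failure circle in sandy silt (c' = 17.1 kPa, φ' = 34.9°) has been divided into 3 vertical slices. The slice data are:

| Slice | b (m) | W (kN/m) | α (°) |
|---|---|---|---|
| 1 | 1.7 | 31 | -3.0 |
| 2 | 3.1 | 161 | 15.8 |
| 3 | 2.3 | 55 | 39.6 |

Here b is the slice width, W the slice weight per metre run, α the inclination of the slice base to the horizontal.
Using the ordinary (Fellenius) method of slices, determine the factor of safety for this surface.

FS = 3.81

Ordinary method of slices: FS = Σ[c'·Δl_i + (W_i cosα_i)·tanφ'] / Σ W_i sinα_i, with Δl_i = b_i / cosα_i.
Slice 1: Δl = 1.7/cos(-3.0°) = 1.702 m; N'_1 = 31·cos(-3.0°) = 31.0; c'Δl = 29.11; W sinα = -1.6
Slice 2: Δl = 3.1/cos15.8° = 3.222 m; N'_2 = 161·cos15.8° = 154.9; c'Δl = 55.09; W sinα = 43.8
Slice 3: Δl = 2.3/cos39.6° = 2.985 m; N'_3 = 55·cos39.6° = 42.4; c'Δl = 51.04; W sinα = 35.1
Σc'Δl = 135.2 kN/m; ΣN' = 228.3 kN/m; ΣW sinα = 77.3 kN/m
Resisting = 135.2 + 228.3·tan34.9° = 135.2 + 159.2 = 294.5 kN/m
FS = 294.5 / 77.3 = 3.811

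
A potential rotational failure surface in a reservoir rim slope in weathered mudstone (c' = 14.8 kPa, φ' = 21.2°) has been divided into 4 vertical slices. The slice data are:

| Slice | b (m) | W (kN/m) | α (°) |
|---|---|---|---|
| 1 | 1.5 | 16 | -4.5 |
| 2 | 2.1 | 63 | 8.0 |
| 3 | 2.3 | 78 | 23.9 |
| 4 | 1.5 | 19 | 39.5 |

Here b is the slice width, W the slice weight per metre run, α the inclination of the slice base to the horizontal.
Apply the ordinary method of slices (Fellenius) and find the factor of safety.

FS = 3.58

Ordinary method of slices: FS = Σ[c'·Δl_i + (W_i cosα_i)·tanφ'] / Σ W_i sinα_i, with Δl_i = b_i / cosα_i.
Slice 1: Δl = 1.5/cos(-4.5°) = 1.505 m; N'_1 = 16·cos(-4.5°) = 16.0; c'Δl = 22.27; W sinα = -1.3
Slice 2: Δl = 2.1/cos8.0° = 2.121 m; N'_2 = 63·cos8.0° = 62.4; c'Δl = 31.39; W sinα = 8.8
Slice 3: Δl = 2.3/cos23.9° = 2.516 m; N'_3 = 78·cos23.9° = 71.3; c'Δl = 37.23; W sinα = 31.6
Slice 4: Δl = 1.5/cos39.5° = 1.944 m; N'_4 = 19·cos39.5° = 14.7; c'Δl = 28.77; W sinα = 12.1
Σc'Δl = 119.7 kN/m; ΣN' = 164.3 kN/m; ΣW sinα = 51.2 kN/m
Resisting = 119.7 + 164.3·tan21.2° = 119.7 + 63.7 = 183.4 kN/m
FS = 183.4 / 51.2 = 3.582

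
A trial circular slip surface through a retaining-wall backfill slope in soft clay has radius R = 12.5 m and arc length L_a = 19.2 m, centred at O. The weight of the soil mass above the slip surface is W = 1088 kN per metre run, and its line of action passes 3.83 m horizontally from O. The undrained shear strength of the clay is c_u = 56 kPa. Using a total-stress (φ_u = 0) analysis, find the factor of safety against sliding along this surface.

FS = 3.23

Taking moments about the centre O, the resisting moment is provided by the undrained shear strength acting along the arc:
M_R = c_u·L_a·R = 56·19.20·12.5 = 13440.0 kN·m/m
M_D = W·d = 1088·3.83 = 4167.0 kN·m/m
FS = M_R / M_D = 13440.0 / 4167.0 = 3.225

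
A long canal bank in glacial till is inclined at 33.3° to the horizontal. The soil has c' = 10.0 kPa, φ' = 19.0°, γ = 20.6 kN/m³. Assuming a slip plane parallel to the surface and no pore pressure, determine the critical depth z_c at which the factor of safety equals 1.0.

z_c = 2.22 m

Setting FS = 1.00 in FS = [c' + γz cos²β tanφ'] / [γz sinβ cosβ] and solving for z:
z = c' / [γ cosβ (FS·sinβ − cosβ·tanφ')]
  = 10.0 / [20.6·cos33.3°·(1.00·sin33.3° − cos33.3°·tan19.0°)]
  = 10.0 / [20.6·0.8358·(1.00·0.5490 − 0.8358·0.3443)]
  = 10.0 / 4.4978 = 2.223 m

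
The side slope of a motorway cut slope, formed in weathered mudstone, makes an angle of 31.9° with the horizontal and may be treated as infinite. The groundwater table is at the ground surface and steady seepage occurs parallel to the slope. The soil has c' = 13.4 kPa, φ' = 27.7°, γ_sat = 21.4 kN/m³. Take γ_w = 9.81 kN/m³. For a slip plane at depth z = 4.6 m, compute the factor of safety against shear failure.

FS = 0.76

With seepage parallel to the slope and the water table at the surface, the effective normal stress on the slip plane uses the buoyant unit weight γ' = γ_sat − γ_w while the driving shear stress uses γ_sat:
FS = [c' + γ' z cos²β tanφ'] / [γ_sat z sinβ cosβ]
γ' = 21.4 − 9.81 = 11.59 kN/m³
Numerator = 13.4 + 11.59·4.6·cos²31.9°·tan27.7° = 13.4 + 11.59·4.6·0.7208·0.5250 = 33.574 kPa
Denominator = 21.4·4.6·sin31.9°·cos31.9° = 21.4·4.6·0.5284·0.8490 = 44.163 kPa
FS = 33.574 / 44.163 = 0.760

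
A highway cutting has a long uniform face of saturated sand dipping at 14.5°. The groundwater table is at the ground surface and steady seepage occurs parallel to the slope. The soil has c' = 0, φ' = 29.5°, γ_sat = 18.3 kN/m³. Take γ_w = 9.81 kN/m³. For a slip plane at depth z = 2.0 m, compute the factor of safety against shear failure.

FS = 1.01

With seepage parallel to the slope and the water table at the surface, the effective normal stress on the slip plane uses the buoyant unit weight γ' = γ_sat − γ_w while the driving shear stress uses γ_sat:
FS = [c' + γ' z cos²β tanφ'] / [γ_sat z sinβ cosβ]
(For c' = 0 this reduces to FS = (γ'/γ_sat)·tanφ'/tanβ.)
γ' = 18.3 − 9.81 = 8.49 kN/m³
Numerator = 0.0 + 8.49·2.0·cos²14.5°·tan29.5° = 0.0 + 8.49·2.0·0.9373·0.5658 = 9.005 kPa
Denominator = 18.3·2.0·sin14.5°·cos14.5° = 18.3·2.0·0.2504·0.9681 = 8.872 kPa
FS = 9.005 / 8.872 = 1.015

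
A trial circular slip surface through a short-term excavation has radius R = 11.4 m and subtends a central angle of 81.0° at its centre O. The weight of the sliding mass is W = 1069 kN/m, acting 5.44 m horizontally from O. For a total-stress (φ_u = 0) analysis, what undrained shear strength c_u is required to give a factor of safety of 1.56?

FS = c_u·L_a·R / (W·d), so c_u = FS·W·d / (L_a·R).
Arc length L_a = R·θ = 11.4·(81.0°·π/180) = 11.4·1.4137 = 16.12 m
c_u = 1.56·1069·5.44 / (16.12·11.4) = 9072.0 / 183.73 = 49.38 kPa

c_u = 49.4 kPa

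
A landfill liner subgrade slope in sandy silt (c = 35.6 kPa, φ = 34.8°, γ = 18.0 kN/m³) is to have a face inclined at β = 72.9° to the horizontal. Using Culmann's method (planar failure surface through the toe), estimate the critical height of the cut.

Culmann's analysis gives the critical failure plane at α_cr = (β + φ)/2 = (72.9 + 34.8)/2 = 53.9°, and the critical height
H_c = (4c/γ) · sinβ cosφ / [1 − cos(β − φ)]
    = (4·35.6/18.0) · sin72.9°·cos34.8° / [1 − cos(38.1°)]
    = 7.911 · 0.9558·0.8211 / [1 − 0.7869]
    = 7.911 · 0.7848 / 0.2131
    = 29.14 m

H_c = 29.14 m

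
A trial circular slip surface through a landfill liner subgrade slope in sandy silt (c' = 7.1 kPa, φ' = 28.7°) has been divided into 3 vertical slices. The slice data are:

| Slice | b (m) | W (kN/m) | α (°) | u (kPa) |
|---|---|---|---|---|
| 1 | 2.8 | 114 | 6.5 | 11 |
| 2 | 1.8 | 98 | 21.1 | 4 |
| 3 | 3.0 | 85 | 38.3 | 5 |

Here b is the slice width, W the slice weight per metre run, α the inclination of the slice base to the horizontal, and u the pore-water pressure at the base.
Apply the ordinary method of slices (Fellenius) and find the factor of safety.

Ordinary method of slices: FS = Σ[c'·Δl_i + (W_i cosα_i − u_i·Δl_i)·tanφ'] / Σ W_i sinα_i, with Δl_i = b_i / cosα_i.
Slice 1: Δl = 2.8/cos6.5° = 2.818 m; N'_1 = 114·cos6.5° − 11·2.818 = 82.3; c'Δl = 20.01; W sinα = 12.9
Slice 2: Δl = 1.8/cos21.1° = 1.929 m; N'_2 = 98·cos21.1° − 4·1.929 = 83.7; c'Δl = 13.70; W sinα = 35.3
Slice 3: Δl = 3.0/cos38.3° = 3.823 m; N'_3 = 85·cos38.3° − 5·3.823 = 47.6; c'Δl = 27.14; W sinα = 52.7
Σc'Δl = 60.8 kN/m; ΣN' = 213.6 kN/m; ΣW sinα = 100.9 kN/m
Resisting = 60.8 + 213.6·tan28.7° = 60.8 + 116.9 = 177.8 kN/m
FS = 177.8 / 100.9 = 1.762

FS = 1.76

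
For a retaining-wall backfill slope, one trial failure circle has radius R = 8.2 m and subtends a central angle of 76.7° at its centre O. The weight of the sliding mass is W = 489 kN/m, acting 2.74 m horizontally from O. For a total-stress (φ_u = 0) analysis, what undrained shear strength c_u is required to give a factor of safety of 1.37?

c_u = 20.4 kPa

FS = c_u·L_a·R / (W·d), so c_u = FS·W·d / (L_a·R).
Arc length L_a = R·θ = 8.2·(76.7°·π/180) = 8.2·1.3387 = 10.98 m
c_u = 1.37·489·2.74 / (10.98·8.2) = 1835.6 / 90.01 = 20.39 kPa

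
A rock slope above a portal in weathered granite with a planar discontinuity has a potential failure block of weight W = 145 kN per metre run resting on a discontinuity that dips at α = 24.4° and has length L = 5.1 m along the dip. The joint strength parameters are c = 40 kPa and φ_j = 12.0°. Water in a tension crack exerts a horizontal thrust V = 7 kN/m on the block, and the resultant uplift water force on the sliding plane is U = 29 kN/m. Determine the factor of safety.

Resolving the block weight along and normal to the plane and applying the Mohr–Coulomb strength on the joint:
N' = W cosα − U − V sinα = 145·cos24.4° − 29 − 7·sin24.4° = 100.2 kN/m
Driving force T = W sinα + V cosα = 145·sin24.4° + 7·cos24.4° = 66.3 kN/m
Resisting force R = c·L + N'·tanφ_j = 40·5.1 + 100.2·tan12.0° = 204.0 + 21.3 = 225.3 kN/m
FS = R / T = 225.3 / 66.3 = 3.399

FS = 3.40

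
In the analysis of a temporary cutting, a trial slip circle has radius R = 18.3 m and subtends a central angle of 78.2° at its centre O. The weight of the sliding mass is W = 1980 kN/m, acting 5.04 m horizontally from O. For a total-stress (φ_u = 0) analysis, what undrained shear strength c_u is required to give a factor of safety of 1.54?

FS = c_u·L_a·R / (W·d), so c_u = FS·W·d / (L_a·R).
Arc length L_a = R·θ = 18.3·(78.2°·π/180) = 18.3·1.3648 = 24.98 m
c_u = 1.54·1980·5.04 / (24.98·18.3) = 15368.0 / 457.07 = 33.62 kPa

c_u = 33.6 kPa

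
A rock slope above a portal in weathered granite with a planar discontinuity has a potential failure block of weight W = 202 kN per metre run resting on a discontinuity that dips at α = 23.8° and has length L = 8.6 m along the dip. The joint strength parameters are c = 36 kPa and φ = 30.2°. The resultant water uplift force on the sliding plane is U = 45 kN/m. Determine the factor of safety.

Resolving the block weight along and normal to the plane and applying the Mohr–Coulomb strength on the joint:
N' = W cosα − U = 202·cos23.8° − 45 = 139.8 kN/m
Driving force T = W sinα = 202·sin23.8° = 81.5 kN/m
Resisting force R = c·L + N'·tanφ = 36·8.6 + 139.8·tan30.2° = 309.6 + 81.4 = 391.0 kN/m
FS = R / T = 391.0 / 81.5 = 4.796

FS = 4.80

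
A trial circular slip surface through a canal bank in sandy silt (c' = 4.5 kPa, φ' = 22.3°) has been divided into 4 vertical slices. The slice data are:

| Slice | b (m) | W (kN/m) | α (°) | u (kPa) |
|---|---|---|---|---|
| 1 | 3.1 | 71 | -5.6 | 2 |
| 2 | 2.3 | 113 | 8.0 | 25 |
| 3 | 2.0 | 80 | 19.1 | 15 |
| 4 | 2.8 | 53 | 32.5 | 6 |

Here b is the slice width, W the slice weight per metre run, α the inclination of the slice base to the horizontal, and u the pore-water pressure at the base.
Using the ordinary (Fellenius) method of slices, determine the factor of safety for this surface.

Ordinary method of slices: FS = Σ[c'·Δl_i + (W_i cosα_i − u_i·Δl_i)·tanφ'] / Σ W_i sinα_i, with Δl_i = b_i / cosα_i.
Slice 1: Δl = 3.1/cos(-5.6°) = 3.115 m; N'_1 = 71·cos(-5.6°) − 2·3.115 = 64.4; c'Δl = 14.02; W sinα = -6.9
Slice 2: Δl = 2.3/cos8.0° = 2.323 m; N'_2 = 113·cos8.0° − 25·2.323 = 53.8; c'Δl = 10.45; W sinα = 15.7
Slice 3: Δl = 2.0/cos19.1° = 2.117 m; N'_3 = 80·cos19.1° − 15·2.117 = 43.8; c'Δl = 9.52; W sinα = 26.2
Slice 4: Δl = 2.8/cos32.5° = 3.320 m; N'_4 = 53·cos32.5° − 6·3.320 = 24.8; c'Δl = 14.94; W sinα = 28.5
Σc'Δl = 48.9 kN/m; ΣN' = 186.9 kN/m; ΣW sinα = 63.5 kN/m
Resisting = 48.9 + 186.9·tan22.3° = 48.9 + 76.7 = 125.6 kN/m
FS = 125.6 / 63.5 = 1.979

FS = 1.98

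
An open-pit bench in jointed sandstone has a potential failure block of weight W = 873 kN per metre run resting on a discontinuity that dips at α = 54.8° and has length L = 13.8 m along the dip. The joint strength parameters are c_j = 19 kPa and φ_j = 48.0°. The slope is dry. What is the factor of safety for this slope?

Resolving the block weight along and normal to the plane and applying the Mohr–Coulomb strength on the joint:
N' = W cosα = 873·cos54.8° = 503.2 kN/m
Driving force T = W sinα = 873·sin54.8° = 713.4 kN/m
Resisting force R = c_j·L + N'·tanφ_j = 19·13.8 + 503.2·tan48.0° = 262.2 + 558.9 = 821.1 kN/m
FS = R / T = 821.1 / 713.4 = 1.151

FS = 1.15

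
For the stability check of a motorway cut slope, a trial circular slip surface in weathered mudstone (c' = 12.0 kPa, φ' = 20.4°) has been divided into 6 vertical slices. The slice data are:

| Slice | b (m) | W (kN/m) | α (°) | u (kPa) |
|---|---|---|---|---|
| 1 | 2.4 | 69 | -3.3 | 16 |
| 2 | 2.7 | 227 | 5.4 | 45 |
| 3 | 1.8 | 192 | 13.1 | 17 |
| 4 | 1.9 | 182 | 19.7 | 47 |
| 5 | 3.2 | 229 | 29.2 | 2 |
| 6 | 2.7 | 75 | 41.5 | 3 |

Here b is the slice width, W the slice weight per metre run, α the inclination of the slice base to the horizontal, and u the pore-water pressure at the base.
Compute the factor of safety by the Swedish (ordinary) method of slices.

FS = 1.48

Ordinary method of slices: FS = Σ[c'·Δl_i + (W_i cosα_i − u_i·Δl_i)·tanφ'] / Σ W_i sinα_i, with Δl_i = b_i / cosα_i.
Slice 1: Δl = 2.4/cos(-3.3°) = 2.404 m; N'_1 = 69·cos(-3.3°) − 16·2.404 = 30.4; c'Δl = 28.85; W sinα = -4.0
Slice 2: Δl = 2.7/cos5.4° = 2.712 m; N'_2 = 227·cos5.4° − 45·2.712 = 104.0; c'Δl = 32.54; W sinα = 21.4
Slice 3: Δl = 1.8/cos13.1° = 1.848 m; N'_3 = 192·cos13.1° − 17·1.848 = 155.6; c'Δl = 22.18; W sinα = 43.5
Slice 4: Δl = 1.9/cos19.7° = 2.018 m; N'_4 = 182·cos19.7° − 47·2.018 = 76.5; c'Δl = 24.22; W sinα = 61.4
Slice 5: Δl = 3.2/cos29.2° = 3.666 m; N'_5 = 229·cos29.2° − 2·3.666 = 192.6; c'Δl = 43.99; W sinα = 111.7
Slice 6: Δl = 2.7/cos41.5° = 3.605 m; N'_6 = 75·cos41.5° − 3·3.605 = 45.4; c'Δl = 43.26; W sinα = 49.7
Σc'Δl = 195.0 kN/m; ΣN' = 604.4 kN/m; ΣW sinα = 283.7 kN/m
Resisting = 195.0 + 604.4·tan20.4° = 195.0 + 224.8 = 419.8 kN/m
FS = 419.8 / 283.7 = 1.480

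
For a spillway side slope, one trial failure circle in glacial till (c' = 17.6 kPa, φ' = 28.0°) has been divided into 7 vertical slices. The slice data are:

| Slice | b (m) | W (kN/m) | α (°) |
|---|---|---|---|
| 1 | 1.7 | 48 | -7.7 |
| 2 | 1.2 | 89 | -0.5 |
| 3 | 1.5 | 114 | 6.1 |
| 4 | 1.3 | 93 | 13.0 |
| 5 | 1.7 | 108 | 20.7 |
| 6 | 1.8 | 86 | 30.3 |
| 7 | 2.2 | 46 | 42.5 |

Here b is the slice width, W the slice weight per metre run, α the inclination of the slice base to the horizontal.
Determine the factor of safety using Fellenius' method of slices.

FS = 3.72

Ordinary method of slices: FS = Σ[c'·Δl_i + (W_i cosα_i)·tanφ'] / Σ W_i sinα_i, with Δl_i = b_i / cosα_i.
Slice 1: Δl = 1.7/cos(-7.7°) = 1.715 m; N'_1 = 48·cos(-7.7°) = 47.6; c'Δl = 30.19; W sinα = -6.4
Slice 2: Δl = 1.2/cos(-0.5°) = 1.200 m; N'_2 = 89·cos(-0.5°) = 89.0; c'Δl = 21.12; W sinα = -0.8
Slice 3: Δl = 1.5/cos6.1° = 1.509 m; N'_3 = 114·cos6.1° = 113.4; c'Δl = 26.55; W sinα = 12.1
Slice 4: Δl = 1.3/cos13.0° = 1.334 m; N'_4 = 93·cos13.0° = 90.6; c'Δl = 23.48; W sinα = 20.9
Slice 5: Δl = 1.7/cos20.7° = 1.817 m; N'_5 = 108·cos20.7° = 101.0; c'Δl = 31.98; W sinα = 38.2
Slice 6: Δl = 1.8/cos30.3° = 2.085 m; N'_6 = 86·cos30.3° = 74.3; c'Δl = 36.69; W sinα = 43.4
Slice 7: Δl = 2.2/cos42.5° = 2.984 m; N'_7 = 46·cos42.5° = 33.9; c'Δl = 52.52; W sinα = 31.1
Σc'Δl = 222.5 kN/m; ΣN' = 549.7 kN/m; ΣW sinα = 138.5 kN/m
Resisting = 222.5 + 549.7·tan28.0° = 222.5 + 292.3 = 514.8 kN/m
FS = 514.8 / 138.5 = 3.718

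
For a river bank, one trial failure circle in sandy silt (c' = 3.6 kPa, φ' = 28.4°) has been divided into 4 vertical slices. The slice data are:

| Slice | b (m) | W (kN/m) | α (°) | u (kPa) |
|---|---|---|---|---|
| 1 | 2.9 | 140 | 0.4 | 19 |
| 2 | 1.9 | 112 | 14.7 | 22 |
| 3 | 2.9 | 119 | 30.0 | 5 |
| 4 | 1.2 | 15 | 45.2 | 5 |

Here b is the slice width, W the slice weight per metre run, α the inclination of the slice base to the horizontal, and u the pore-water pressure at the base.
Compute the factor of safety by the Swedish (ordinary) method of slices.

Ordinary method of slices: FS = Σ[c'·Δl_i + (W_i cosα_i − u_i·Δl_i)·tanφ'] / Σ W_i sinα_i, with Δl_i = b_i / cosα_i.
Slice 1: Δl = 2.9/cos0.4° = 2.900 m; N'_1 = 140·cos0.4° − 19·2.900 = 84.9; c'Δl = 10.44; W sinα = 1.0
Slice 2: Δl = 1.9/cos14.7° = 1.964 m; N'_2 = 112·cos14.7° − 22·1.964 = 65.1; c'Δl = 7.07; W sinα = 28.4
Slice 3: Δl = 2.9/cos30.0° = 3.349 m; N'_3 = 119·cos30.0° − 5·3.349 = 86.3; c'Δl = 12.06; W sinα = 59.5
Slice 4: Δl = 1.2/cos45.2° = 1.703 m; N'_4 = 15·cos45.2° − 5·1.703 = 2.1; c'Δl = 6.13; W sinα = 10.6
Σc'Δl = 35.7 kN/m; ΣN' = 238.4 kN/m; ΣW sinα = 99.5 kN/m
Resisting = 35.7 + 238.4·tan28.4° = 35.7 + 128.9 = 164.6 kN/m
FS = 164.6 / 99.5 = 1.653

FS = 1.65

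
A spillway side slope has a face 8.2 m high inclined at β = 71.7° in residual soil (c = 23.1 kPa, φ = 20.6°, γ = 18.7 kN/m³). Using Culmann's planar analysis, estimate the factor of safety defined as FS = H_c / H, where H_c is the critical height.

FS = 1.44

H_c = (4c/γ) · sinβ cosφ / [1 − cos(β − φ)]
    = (4·23.1/18.7) · sin71.7°·cos20.6° / [1 − cos51.1°]
    = 4.941 · 0.8887 / 0.3720 = 11.80 m
FS = H_c / H = 11.80 / 8.2 = 1.439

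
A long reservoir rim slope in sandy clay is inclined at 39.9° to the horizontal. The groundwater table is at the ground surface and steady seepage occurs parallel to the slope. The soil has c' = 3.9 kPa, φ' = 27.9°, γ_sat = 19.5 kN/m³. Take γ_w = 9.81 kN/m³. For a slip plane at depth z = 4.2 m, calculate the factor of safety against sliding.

FS = 0.41

With seepage parallel to the slope and the water table at the surface, the effective normal stress on the slip plane uses the buoyant unit weight γ' = γ_sat − γ_w while the driving shear stress uses γ_sat:
FS = [c' + γ' z cos²β tanφ'] / [γ_sat z sinβ cosβ]
γ' = 19.5 − 9.81 = 9.69 kN/m³
Numerator = 3.9 + 9.69·4.2·cos²39.9°·tan27.9° = 3.9 + 9.69·4.2·0.5885·0.5295 = 16.582 kPa
Denominator = 19.5·4.2·sin39.9°·cos39.9° = 19.5·4.2·0.6414·0.7672 = 40.303 kPa
FS = 16.582 / 40.303 = 0.411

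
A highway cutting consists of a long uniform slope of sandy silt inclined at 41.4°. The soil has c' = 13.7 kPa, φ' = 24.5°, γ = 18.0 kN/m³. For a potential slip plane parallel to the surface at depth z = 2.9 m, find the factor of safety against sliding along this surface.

For an infinite slope with a slip plane parallel to the surface (no pore pressure): FS = [c' + γz cos²β tanφ'] / [γz sinβ cosβ].
γz = 18.0·2.9 = 52.20 kN/m²
Numerator = 13.7 + 52.20·cos²41.4°·tan24.5° = 13.7 + 52.20·0.5627·0.4557 = 27.085 kPa
Denominator = 52.20·sin41.4°·cos41.4° = 52.20·0.6613·0.7501 = 25.894 kPa
FS = 27.085 / 25.894 = 1.046

FS = 1.05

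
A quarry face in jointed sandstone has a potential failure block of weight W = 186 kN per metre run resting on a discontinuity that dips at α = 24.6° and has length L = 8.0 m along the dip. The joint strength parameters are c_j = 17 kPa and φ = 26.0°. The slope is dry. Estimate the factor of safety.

FS = 2.82

Resolving the block weight along and normal to the plane and applying the Mohr–Coulomb strength on the joint:
N' = W cosα = 186·cos24.6° = 169.1 kN/m
Driving force T = W sinα = 186·sin24.6° = 77.4 kN/m
Resisting force R = c_j·L + N'·tanφ = 17·8.0 + 169.1·tan26.0° = 136.0 + 82.5 = 218.5 kN/m
FS = R / T = 218.5 / 77.4 = 2.822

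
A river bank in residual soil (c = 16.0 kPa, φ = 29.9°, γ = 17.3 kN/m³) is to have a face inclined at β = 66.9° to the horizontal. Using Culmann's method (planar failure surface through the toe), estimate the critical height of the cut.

Culmann's analysis gives the critical failure plane at α_cr = (β + φ)/2 = (66.9 + 29.9)/2 = 48.4°, and the critical height
H_c = (4c/γ) · sinβ cosφ / [1 − cos(β − φ)]
    = (4·16.0/17.3) · sin66.9°·cos29.9° / [1 − cos(37.0°)]
    = 3.699 · 0.9198·0.8669 / [1 − 0.7986]
    = 3.699 · 0.7974 / 0.2014
    = 14.65 m

H_c = 14.65 m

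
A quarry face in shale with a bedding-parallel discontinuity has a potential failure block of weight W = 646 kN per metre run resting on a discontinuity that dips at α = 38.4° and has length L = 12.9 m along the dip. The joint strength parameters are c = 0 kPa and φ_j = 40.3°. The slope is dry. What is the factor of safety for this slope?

Resolving the block weight along and normal to the plane and applying the Mohr–Coulomb strength on the joint:
N' = W cosα = 646·cos38.4° = 506.3 kN/m
Driving force T = W sinα = 646·sin38.4° = 401.3 kN/m
Resisting force R = c·L + N'·tanφ_j = 0·12.9 + 506.3·tan40.3° = 0.0 + 429.3 = 429.3 kN/m
FS = R / T = 429.3 / 401.3 = 1.070

FS = 1.07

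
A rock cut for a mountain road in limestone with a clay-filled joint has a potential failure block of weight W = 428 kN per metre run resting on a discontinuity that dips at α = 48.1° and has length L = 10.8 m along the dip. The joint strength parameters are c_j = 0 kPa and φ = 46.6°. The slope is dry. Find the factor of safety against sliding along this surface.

FS = 0.95

Resolving the block weight along and normal to the plane and applying the Mohr–Coulomb strength on the joint:
N' = W cosα = 428·cos48.1° = 285.8 kN/m
Driving force T = W sinα = 428·sin48.1° = 318.6 kN/m
Resisting force R = c_j·L + N'·tanφ = 0·10.8 + 285.8·tan46.6° = 0.0 + 302.3 = 302.3 kN/m
FS = R / T = 302.3 / 318.6 = 0.949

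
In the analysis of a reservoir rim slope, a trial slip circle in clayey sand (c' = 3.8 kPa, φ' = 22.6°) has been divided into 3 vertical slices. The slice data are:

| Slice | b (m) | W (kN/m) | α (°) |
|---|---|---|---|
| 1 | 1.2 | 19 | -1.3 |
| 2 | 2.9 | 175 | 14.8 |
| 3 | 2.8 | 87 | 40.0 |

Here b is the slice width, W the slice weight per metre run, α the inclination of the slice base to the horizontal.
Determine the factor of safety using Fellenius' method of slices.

Ordinary method of slices: FS = Σ[c'·Δl_i + (W_i cosα_i)·tanφ'] / Σ W_i sinα_i, with Δl_i = b_i / cosα_i.
Slice 1: Δl = 1.2/cos(-1.3°) = 1.200 m; N'_1 = 19·cos(-1.3°) = 19.0; c'Δl = 4.56; W sinα = -0.4
Slice 2: Δl = 2.9/cos14.8° = 3.000 m; N'_2 = 175·cos14.8° = 169.2; c'Δl = 11.40; W sinα = 44.7
Slice 3: Δl = 2.8/cos40.0° = 3.655 m; N'_3 = 87·cos40.0° = 66.6; c'Δl = 13.89; W sinα = 55.9
Σc'Δl = 29.8 kN/m; ΣN' = 254.8 kN/m; ΣW sinα = 100.2 kN/m
Resisting = 29.8 + 254.8·tan22.6° = 29.8 + 106.1 = 135.9 kN/m
FS = 135.9 / 100.2 = 1.357

FS = 1.36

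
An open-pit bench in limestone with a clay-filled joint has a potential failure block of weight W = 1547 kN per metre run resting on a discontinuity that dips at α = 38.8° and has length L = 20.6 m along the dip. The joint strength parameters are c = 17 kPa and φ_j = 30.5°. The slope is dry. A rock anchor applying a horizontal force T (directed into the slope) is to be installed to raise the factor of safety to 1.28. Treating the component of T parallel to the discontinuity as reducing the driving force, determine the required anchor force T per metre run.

T = 132 kN/m

Resolving forces along and normal to the sliding plane, with the horizontal anchor force T adding T·sinα to the effective normal force and T·cosα acting up the plane against the driving force:
FS = [cL + (W cosα + T sinα) tanφ_j] / [W sinα − T cosα]
Without the anchor: N' = 1205.6 kN/m, driving T_d = 969.4 kN/m, resisting R = 17·20.6 + 1205.6·tan30.5° = 1060.4 kN/m, FS = 1.09.
Setting FS = 1.28 and solving for T:
1.28·(969.4 − T cos38.8°) = 1060.4 + T sin38.8°·tan30.5°
T·(sin38.8°·tan30.5° + 1.28·cos38.8°) = 1.28·969.4 − 1060.4
T·(0.6266·0.5890 + 1.28·0.7793) = 1240.8 − 1060.4 = 180.4
T·1.3667 = 180.4
T = 132.0 kN/m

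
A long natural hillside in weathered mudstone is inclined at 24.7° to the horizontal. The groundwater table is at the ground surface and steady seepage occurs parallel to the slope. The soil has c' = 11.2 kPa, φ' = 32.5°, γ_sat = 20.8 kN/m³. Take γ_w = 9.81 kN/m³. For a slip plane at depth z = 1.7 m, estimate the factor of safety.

FS = 1.57

With seepage parallel to the slope and the water table at the surface, the effective normal stress on the slip plane uses the buoyant unit weight γ' = γ_sat − γ_w while the driving shear stress uses γ_sat:
FS = [c' + γ' z cos²β tanφ'] / [γ_sat z sinβ cosβ]
γ' = 20.8 − 9.81 = 10.99 kN/m³
Numerator = 11.2 + 10.99·1.7·cos²24.7°·tan32.5° = 11.2 + 10.99·1.7·0.8254·0.6371 = 21.024 kPa
Denominator = 20.8·1.7·sin24.7°·cos24.7° = 20.8·1.7·0.4179·0.9085 = 13.424 kPa
FS = 21.024 / 13.424 = 1.566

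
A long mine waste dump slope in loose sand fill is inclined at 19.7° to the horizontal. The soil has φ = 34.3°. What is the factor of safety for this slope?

FS = 1.91

For a dry cohesionless infinite slope the factor of safety is FS = tanφ / tanβ.
FS = tan34.3° / tan19.7° = 0.6822 / 0.3581 = 1.905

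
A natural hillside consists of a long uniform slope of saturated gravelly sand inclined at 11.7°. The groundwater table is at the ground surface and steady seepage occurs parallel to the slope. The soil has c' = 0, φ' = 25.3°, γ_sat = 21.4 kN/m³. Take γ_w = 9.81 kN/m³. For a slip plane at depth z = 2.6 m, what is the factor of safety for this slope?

With seepage parallel to the slope and the water table at the surface, the effective normal stress on the slip plane uses the buoyant unit weight γ' = γ_sat − γ_w while the driving shear stress uses γ_sat:
FS = [c' + γ' z cos²β tanφ'] / [γ_sat z sinβ cosβ]
(For c' = 0 this reduces to FS = (γ'/γ_sat)·tanφ'/tanβ.)
γ' = 21.4 − 9.81 = 11.59 kN/m³
Numerator = 0.0 + 11.59·2.6·cos²11.7°·tan25.3° = 0.0 + 11.59·2.6·0.9589·0.4727 = 13.659 kPa
Denominator = 21.4·2.6·sin11.7°·cos11.7° = 21.4·2.6·0.2028·0.9792 = 11.049 kPa
FS = 13.659 / 11.049 = 1.236

FS = 1.24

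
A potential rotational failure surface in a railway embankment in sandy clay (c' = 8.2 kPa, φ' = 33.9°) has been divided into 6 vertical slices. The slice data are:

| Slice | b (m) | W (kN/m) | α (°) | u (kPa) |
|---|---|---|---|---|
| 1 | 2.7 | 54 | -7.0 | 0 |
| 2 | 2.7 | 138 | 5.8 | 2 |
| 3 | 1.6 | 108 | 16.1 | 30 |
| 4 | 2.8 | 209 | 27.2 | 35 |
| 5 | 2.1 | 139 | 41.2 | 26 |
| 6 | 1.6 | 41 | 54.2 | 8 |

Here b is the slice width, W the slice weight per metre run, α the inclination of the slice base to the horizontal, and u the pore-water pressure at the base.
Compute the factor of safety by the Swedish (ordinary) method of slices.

Ordinary method of slices: FS = Σ[c'·Δl_i + (W_i cosα_i − u_i·Δl_i)·tanφ'] / Σ W_i sinα_i, with Δl_i = b_i / cosα_i.
Slice 1: Δl = 2.7/cos(-7.0°) = 2.720 m; N'_1 = 54·cos(-7.0°) − 0·2.720 = 53.6; c'Δl = 22.31; W sinα = -6.6
Slice 2: Δl = 2.7/cos5.8° = 2.714 m; N'_2 = 138·cos5.8° − 2·2.714 = 131.9; c'Δl = 22.25; W sinα = 13.9
Slice 3: Δl = 1.6/cos16.1° = 1.665 m; N'_3 = 108·cos16.1° − 30·1.665 = 53.8; c'Δl = 13.66; W sinα = 29.9
Slice 4: Δl = 2.8/cos27.2° = 3.148 m; N'_4 = 209·cos27.2° − 35·3.148 = 75.7; c'Δl = 25.81; W sinα = 95.5
Slice 5: Δl = 2.1/cos41.2° = 2.791 m; N'_5 = 139·cos41.2° − 26·2.791 = 32.0; c'Δl = 22.89; W sinα = 91.6
Slice 6: Δl = 1.6/cos54.2° = 2.735 m; N'_6 = 41·cos54.2° − 8·2.735 = 2.1; c'Δl = 22.43; W sinα = 33.3
Σc'Δl = 129.3 kN/m; ΣN' = 349.1 kN/m; ΣW sinα = 257.7 kN/m
Resisting = 129.3 + 349.1·tan33.9° = 129.3 + 234.6 = 363.9 kN/m
FS = 363.9 / 257.7 = 1.412

FS = 1.41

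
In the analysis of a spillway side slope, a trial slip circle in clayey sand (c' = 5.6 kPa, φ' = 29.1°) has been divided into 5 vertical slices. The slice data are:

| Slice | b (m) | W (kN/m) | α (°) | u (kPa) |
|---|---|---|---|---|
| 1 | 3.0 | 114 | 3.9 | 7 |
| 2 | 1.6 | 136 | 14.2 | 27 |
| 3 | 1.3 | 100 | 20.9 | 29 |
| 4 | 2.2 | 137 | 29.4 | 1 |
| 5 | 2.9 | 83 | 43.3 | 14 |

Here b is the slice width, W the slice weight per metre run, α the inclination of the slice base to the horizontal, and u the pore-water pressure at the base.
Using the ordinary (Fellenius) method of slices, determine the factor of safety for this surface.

FS = 1.33

Ordinary method of slices: FS = Σ[c'·Δl_i + (W_i cosα_i − u_i·Δl_i)·tanφ'] / Σ W_i sinα_i, with Δl_i = b_i / cosα_i.
Slice 1: Δl = 3.0/cos3.9° = 3.007 m; N'_1 = 114·cos3.9° − 7·3.007 = 92.7; c'Δl = 16.84; W sinα = 7.8
Slice 2: Δl = 1.6/cos14.2° = 1.650 m; N'_2 = 136·cos14.2° − 27·1.650 = 87.3; c'Δl = 9.24; W sinα = 33.4
Slice 3: Δl = 1.3/cos20.9° = 1.392 m; N'_3 = 100·cos20.9° − 29·1.392 = 53.1; c'Δl = 7.79; W sinα = 35.7
Slice 4: Δl = 2.2/cos29.4° = 2.525 m; N'_4 = 137·cos29.4° − 1·2.525 = 116.8; c'Δl = 14.14; W sinα = 67.3
Slice 5: Δl = 2.9/cos43.3° = 3.985 m; N'_5 = 83·cos43.3° − 14·3.985 = 4.6; c'Δl = 22.31; W sinα = 56.9
Σc'Δl = 70.3 kN/m; ΣN' = 354.5 kN/m; ΣW sinα = 201.0 kN/m
Resisting = 70.3 + 354.5·tan29.1° = 70.3 + 197.3 = 267.6 kN/m
FS = 267.6 / 201.0 = 1.332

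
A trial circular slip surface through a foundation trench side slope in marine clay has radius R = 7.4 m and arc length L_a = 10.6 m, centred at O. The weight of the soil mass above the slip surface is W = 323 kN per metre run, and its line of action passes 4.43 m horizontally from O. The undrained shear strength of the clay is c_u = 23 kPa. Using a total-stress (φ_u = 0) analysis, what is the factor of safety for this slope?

FS = 1.26

Taking moments about the centre O, the resisting moment is provided by the undrained shear strength acting along the arc:
M_R = c_u·L_a·R = 23·10.60·7.4 = 1804.1 kN·m/m
M_D = W·d = 323·4.43 = 1430.9 kN·m/m
FS = M_R / M_D = 1804.1 / 1430.9 = 1.261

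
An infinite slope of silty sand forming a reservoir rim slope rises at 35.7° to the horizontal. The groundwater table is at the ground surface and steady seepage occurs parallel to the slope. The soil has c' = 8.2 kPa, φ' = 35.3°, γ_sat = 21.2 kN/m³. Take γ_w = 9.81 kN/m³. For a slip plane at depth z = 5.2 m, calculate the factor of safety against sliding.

FS = 0.69

With seepage parallel to the slope and the water table at the surface, the effective normal stress on the slip plane uses the buoyant unit weight γ' = γ_sat − γ_w while the driving shear stress uses γ_sat:
FS = [c' + γ' z cos²β tanφ'] / [γ_sat z sinβ cosβ]
γ' = 21.2 − 9.81 = 11.39 kN/m³
Numerator = 8.2 + 11.39·5.2·cos²35.7°·tan35.3° = 8.2 + 11.39·5.2·0.6595·0.7080 = 35.856 kPa
Denominator = 21.2·5.2·sin35.7°·cos35.7° = 21.2·5.2·0.5835·0.8121 = 52.241 kPa
FS = 35.856 / 52.241 = 0.686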